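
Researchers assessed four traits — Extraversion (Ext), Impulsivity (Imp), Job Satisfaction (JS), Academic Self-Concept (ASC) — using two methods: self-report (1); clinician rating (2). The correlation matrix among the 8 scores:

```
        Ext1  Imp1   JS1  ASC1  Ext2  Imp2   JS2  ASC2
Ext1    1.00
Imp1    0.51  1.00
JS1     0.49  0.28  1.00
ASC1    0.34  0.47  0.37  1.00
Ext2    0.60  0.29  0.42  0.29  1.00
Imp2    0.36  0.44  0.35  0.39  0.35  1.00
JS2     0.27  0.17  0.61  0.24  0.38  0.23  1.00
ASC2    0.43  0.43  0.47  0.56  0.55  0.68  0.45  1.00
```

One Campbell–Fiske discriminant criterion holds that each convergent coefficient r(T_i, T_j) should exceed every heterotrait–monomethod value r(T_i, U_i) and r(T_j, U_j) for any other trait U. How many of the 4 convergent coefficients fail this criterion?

Convergent coefficients and their comparison sets:
Ext (methods 1·2): 0.60 vs {0.51, 0.35, 0.49, 0.38, 0.34, 0.55} → pass.
Imp (methods 1·2): 0.44 vs {0.51, 0.35, 0.28, 0.23, 0.47, 0.68} → fail.
JS (methods 1·2): 0.61 vs {0.49, 0.38, 0.28, 0.23, 0.37, 0.45} → pass.
ASC (methods 1·2): 0.56 vs {0.34, 0.55, 0.47, 0.68, 0.37, 0.45} → fail.
2 of 4 fail.

2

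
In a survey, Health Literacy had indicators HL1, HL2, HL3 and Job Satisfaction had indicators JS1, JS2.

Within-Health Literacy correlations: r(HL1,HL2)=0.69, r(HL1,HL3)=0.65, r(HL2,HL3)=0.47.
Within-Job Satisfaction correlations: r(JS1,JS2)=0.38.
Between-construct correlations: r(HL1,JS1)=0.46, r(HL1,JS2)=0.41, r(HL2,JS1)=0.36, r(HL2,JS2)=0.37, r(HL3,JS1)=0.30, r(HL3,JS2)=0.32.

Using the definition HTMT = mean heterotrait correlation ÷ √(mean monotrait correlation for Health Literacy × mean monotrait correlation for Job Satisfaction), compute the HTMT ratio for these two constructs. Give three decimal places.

0.773

Mean between = 2.22/6 = 0.3700.
Mean within-HL = 1.81/3 = 0.6033; mean within-JS = 0.38/1 = 0.3800.
Geometric mean = √(0.6033 × 0.3800) = 0.4788.
HTMT = 0.3700 / 0.4788 = 0.773.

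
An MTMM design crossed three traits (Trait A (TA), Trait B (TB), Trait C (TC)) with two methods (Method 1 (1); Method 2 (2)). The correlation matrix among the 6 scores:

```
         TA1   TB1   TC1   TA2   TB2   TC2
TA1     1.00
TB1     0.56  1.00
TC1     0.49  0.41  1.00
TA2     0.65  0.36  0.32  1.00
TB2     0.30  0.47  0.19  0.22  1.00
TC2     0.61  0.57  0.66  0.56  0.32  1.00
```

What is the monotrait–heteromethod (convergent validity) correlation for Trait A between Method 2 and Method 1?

0.65

Same trait (TA), different methods: r(TA2, TA1) = 0.65.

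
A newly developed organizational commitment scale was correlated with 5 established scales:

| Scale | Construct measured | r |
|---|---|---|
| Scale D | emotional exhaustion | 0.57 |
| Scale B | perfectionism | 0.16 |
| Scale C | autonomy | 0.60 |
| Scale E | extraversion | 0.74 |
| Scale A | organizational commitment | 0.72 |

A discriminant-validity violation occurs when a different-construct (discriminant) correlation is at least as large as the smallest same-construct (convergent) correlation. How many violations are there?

Convergent (same construct = organizational commitment): Scale A.
Smallest convergent = 0.72. Discriminant values: 0.57, 0.16, 0.60, 0.74; count ≥ 0.72 → 1.

1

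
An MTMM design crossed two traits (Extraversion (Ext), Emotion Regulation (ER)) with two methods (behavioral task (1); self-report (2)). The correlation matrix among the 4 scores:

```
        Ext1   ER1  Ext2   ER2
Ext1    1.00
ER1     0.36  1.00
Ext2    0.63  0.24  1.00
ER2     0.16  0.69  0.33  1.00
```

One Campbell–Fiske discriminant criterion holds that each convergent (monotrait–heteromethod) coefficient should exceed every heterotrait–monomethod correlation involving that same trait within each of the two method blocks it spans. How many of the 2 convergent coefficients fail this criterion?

0

Checking each validity diagonal entry against its comparison values:
Ext (methods 1·2): 0.63 vs {0.36, 0.33} → pass.
ER (methods 1·2): 0.69 vs {0.36, 0.33} → pass.
0 of 2 fail.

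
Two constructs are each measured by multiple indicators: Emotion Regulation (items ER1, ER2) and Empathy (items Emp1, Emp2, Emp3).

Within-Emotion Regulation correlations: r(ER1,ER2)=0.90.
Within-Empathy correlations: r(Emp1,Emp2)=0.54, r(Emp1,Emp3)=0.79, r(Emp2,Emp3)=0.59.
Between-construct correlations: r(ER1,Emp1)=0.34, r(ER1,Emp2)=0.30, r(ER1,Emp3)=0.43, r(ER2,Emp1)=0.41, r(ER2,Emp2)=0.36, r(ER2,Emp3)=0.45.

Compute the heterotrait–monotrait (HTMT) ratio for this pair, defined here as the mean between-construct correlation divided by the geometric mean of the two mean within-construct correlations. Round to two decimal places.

Mean between = 2.29/6 = 0.3817.
Mean within-ER = 0.90/1 = 0.9000; mean within-Emp = 1.92/3 = 0.6400.
Geometric mean = √(0.9000 × 0.6400) = 0.7589.
HTMT = 0.3817 / 0.7589 = 0.50.

0.50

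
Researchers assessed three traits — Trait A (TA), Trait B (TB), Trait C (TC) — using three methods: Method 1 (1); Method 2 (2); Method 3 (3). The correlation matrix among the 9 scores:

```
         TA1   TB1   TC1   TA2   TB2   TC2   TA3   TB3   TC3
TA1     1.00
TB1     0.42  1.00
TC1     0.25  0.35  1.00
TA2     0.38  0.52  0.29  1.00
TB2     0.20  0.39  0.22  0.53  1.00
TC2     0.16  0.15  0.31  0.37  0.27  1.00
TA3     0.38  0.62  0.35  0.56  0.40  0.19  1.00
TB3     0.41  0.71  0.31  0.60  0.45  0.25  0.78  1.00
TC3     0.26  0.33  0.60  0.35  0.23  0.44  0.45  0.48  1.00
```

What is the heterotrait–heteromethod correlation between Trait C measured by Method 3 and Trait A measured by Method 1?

0.26

Different traits and methods: r(TC3, TA1) = 0.26.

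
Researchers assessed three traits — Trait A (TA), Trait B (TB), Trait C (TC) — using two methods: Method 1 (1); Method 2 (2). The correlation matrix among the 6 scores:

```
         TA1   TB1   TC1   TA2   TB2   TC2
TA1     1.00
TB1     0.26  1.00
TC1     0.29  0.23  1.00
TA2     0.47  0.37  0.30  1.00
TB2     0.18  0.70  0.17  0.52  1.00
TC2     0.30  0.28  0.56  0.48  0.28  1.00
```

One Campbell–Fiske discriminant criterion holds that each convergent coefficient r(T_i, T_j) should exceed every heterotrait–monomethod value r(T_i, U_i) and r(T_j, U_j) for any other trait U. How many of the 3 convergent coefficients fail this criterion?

1

Convergent coefficients and their comparison sets:
TA (methods 1·2): 0.47 vs {0.26, 0.52, 0.29, 0.48} → fail.
TB (methods 1·2): 0.70 vs {0.26, 0.52, 0.23, 0.28} → pass.
TC (methods 1·2): 0.56 vs {0.29, 0.48, 0.23, 0.28} → pass.
1 of 3 fail.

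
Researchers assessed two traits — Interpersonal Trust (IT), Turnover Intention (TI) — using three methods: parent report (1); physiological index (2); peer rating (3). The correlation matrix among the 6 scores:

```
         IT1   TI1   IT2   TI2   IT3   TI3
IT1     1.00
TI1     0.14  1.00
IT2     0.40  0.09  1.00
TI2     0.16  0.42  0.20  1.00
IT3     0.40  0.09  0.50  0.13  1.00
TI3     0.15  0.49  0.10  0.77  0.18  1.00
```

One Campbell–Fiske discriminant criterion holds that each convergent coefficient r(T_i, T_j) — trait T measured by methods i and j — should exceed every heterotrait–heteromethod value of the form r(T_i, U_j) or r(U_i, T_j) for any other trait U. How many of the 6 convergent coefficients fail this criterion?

Checking each validity diagonal entry against its comparison values:
IT (methods 1·2): 0.40 vs {0.16, 0.09} → pass.
IT (methods 1·3): 0.40 vs {0.15, 0.09} → pass.
IT (methods 2·3): 0.50 vs {0.10, 0.13} → pass.
TI (methods 1·2): 0.42 vs {0.09, 0.16} → pass.
TI (methods 1·3): 0.49 vs {0.09, 0.15} → pass.
TI (methods 2·3): 0.77 vs {0.13, 0.10} → pass.
0 of 6 fail.

0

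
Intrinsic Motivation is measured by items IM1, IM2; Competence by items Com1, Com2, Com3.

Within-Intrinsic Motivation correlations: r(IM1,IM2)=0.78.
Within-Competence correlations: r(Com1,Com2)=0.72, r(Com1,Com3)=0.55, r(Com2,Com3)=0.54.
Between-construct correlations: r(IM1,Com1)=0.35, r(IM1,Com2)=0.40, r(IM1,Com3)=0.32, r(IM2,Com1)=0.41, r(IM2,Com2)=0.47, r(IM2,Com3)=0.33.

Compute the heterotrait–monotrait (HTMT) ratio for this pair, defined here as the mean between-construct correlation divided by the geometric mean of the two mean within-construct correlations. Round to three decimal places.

Mean between = 2.28/6 = 0.3800.
Mean within-IM = 0.78/1 = 0.7800; mean within-Com = 1.81/3 = 0.6033.
Geometric mean = √(0.7800 × 0.6033) = 0.6860.
HTMT = 0.3800 / 0.6860 = 0.554.

0.554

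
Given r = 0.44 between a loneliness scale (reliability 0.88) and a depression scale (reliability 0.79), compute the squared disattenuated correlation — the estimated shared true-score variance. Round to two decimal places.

0.28

Disattenuated r = 0.44 / √(0.88 × 0.79) = 0.44 / 0.8338 = 0.5277.
Shared true-score variance = 0.5277² = 0.2785 ≈ 0.28.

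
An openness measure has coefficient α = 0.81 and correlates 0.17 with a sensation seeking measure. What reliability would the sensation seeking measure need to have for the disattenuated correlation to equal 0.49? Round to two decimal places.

r_true = r_obs / √(r_xx · r_yy) ⇒ 0.49 = 0.17 / √(0.81 · r_yy).
√(0.81 · r_yy) = 0.17 / 0.49 = 0.3469; 0.81 · r_yy = 0.1203; r_yy = 0.1203 / 0.81 ≈ 0.15.

0.15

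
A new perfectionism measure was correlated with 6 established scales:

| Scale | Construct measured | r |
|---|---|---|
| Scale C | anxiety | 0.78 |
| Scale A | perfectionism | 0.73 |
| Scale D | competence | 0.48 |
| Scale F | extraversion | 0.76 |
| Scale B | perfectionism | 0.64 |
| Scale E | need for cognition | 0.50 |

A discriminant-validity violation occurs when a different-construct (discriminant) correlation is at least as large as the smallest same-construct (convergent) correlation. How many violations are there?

Convergent (same construct = perfectionism): Scale A, Scale B.
Smallest convergent = 0.64. Discriminant values: 0.78, 0.48, 0.76, 0.50; count ≥ 0.64 → 2.

2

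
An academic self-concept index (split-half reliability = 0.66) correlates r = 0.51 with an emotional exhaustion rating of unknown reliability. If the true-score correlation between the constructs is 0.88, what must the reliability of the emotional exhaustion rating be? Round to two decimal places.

0.51

r_true = r_obs / √(r_xx · r_yy) ⇒ 0.88 = 0.51 / √(0.66 · r_yy).
√(0.66 · r_yy) = 0.51 / 0.88 = 0.5795; 0.66 · r_yy = 0.3358; r_yy = 0.3358 / 0.66 ≈ 0.51.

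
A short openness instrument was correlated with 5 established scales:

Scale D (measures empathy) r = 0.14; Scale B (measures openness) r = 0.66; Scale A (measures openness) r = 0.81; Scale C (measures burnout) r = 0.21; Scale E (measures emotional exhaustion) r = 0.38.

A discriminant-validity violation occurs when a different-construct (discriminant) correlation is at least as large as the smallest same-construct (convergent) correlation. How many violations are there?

0

Convergent (same construct = openness): Scale B, Scale A.
Smallest convergent = 0.66. Discriminant values: 0.14, 0.21, 0.38; count ≥ 0.66 → 0.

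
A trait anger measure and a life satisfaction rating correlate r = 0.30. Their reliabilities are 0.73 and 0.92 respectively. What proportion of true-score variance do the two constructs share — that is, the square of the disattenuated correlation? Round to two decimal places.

Disattenuated r = 0.30 / √(0.73 × 0.92) = 0.30 / 0.8195 = 0.3661.
Shared true-score variance = 0.3661² = 0.1340 ≈ 0.13.

0.13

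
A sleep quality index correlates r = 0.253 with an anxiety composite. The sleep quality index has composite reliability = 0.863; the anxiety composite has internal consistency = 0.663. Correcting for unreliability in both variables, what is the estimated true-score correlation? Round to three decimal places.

r_true = r_obs / √(r_xx · r_yy) = 0.253 / √(0.863 × 0.663) = 0.253 / √0.572169 = 0.253 / 0.7564 ≈ 0.334.

0.334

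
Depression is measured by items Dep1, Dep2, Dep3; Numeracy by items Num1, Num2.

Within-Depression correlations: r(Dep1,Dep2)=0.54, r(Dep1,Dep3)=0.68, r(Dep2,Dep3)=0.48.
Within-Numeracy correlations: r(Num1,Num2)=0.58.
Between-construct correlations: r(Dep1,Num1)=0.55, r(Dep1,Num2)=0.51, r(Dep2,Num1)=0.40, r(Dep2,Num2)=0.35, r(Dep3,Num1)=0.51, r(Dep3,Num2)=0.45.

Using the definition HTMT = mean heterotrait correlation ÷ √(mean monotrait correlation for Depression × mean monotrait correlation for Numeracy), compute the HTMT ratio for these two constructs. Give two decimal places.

0.81

Between-construct mean = 2.77/6 = 0.4617.
Mean within-Dep = 1.70/3 = 0.5667; mean within-Num = 0.58/1 = 0.5800.
Geometric mean = √(0.5667 × 0.5800) = 0.5733.
HTMT = 0.4617 / 0.5733 = 0.81.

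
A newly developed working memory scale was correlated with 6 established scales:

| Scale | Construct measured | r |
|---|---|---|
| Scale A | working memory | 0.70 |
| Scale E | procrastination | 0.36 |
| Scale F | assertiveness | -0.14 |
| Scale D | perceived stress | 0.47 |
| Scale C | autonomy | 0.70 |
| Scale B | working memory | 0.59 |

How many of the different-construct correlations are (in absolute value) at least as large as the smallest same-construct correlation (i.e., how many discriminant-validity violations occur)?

Convergent (same construct = working memory): Scale A, Scale B.
Smallest convergent = 0.59. Discriminant |r|: 0.36, 0.14, 0.47, 0.70; count ≥ 0.59 → 1.

1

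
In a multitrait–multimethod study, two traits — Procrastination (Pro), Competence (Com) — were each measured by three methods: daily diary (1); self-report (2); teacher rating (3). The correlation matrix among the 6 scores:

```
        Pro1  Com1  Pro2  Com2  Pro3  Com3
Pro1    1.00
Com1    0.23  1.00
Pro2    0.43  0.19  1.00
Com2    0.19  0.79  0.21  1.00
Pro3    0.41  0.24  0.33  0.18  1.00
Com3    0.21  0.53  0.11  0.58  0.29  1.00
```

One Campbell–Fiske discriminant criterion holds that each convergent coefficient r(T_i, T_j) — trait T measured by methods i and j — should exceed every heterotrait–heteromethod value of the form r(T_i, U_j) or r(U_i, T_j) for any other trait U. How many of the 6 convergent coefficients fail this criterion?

0

Checking each validity diagonal entry against its comparison values:
Pro (methods 1·2): 0.43 vs {0.19, 0.19} → pass.
Pro (methods 1·3): 0.41 vs {0.21, 0.24} → pass.
Pro (methods 2·3): 0.33 vs {0.11, 0.18} → pass.
Com (methods 1·2): 0.79 vs {0.19, 0.19} → pass.
Com (methods 1·3): 0.53 vs {0.24, 0.21} → pass.
Com (methods 2·3): 0.58 vs {0.18, 0.11} → pass.
0 of 6 fail.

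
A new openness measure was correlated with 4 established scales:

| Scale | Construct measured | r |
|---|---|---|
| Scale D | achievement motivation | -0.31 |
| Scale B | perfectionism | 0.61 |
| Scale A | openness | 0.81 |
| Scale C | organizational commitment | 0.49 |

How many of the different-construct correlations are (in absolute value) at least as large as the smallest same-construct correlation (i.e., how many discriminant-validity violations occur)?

0

Convergent (same construct = openness): Scale A.
Smallest convergent = 0.81. Discriminant |r|: 0.31, 0.61, 0.49; count ≥ 0.81 → 0.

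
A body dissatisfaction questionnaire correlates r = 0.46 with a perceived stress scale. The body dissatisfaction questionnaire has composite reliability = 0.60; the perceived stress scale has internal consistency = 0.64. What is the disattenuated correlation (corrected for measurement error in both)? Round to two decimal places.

r_true = r_obs / √(r_xx · r_yy) = 0.46 / √(0.60 × 0.64) = 0.46 / √0.3840 = 0.46 / 0.6197 ≈ 0.74.

0.74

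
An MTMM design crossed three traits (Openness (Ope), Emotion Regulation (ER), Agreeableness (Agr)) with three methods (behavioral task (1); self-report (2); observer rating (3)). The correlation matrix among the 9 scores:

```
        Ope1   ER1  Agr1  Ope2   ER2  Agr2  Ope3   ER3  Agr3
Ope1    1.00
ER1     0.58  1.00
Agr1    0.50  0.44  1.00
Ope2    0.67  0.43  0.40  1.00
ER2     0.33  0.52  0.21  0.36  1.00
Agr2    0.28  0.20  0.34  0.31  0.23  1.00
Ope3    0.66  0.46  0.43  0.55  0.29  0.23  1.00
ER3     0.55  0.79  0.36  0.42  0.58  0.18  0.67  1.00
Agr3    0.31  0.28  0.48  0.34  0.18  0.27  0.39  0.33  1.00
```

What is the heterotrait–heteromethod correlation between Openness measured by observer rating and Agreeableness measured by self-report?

Different traits and methods: r(Ope3, Agr2) = 0.23.

0.23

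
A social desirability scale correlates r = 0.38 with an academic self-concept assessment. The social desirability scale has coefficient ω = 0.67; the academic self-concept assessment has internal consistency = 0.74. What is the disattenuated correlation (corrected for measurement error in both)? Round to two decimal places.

r_true = r_obs / √(r_xx · r_yy) = 0.38 / √(0.67 × 0.74) = 0.38 / √0.4958 = 0.38 / 0.7041 ≈ 0.54.

0.54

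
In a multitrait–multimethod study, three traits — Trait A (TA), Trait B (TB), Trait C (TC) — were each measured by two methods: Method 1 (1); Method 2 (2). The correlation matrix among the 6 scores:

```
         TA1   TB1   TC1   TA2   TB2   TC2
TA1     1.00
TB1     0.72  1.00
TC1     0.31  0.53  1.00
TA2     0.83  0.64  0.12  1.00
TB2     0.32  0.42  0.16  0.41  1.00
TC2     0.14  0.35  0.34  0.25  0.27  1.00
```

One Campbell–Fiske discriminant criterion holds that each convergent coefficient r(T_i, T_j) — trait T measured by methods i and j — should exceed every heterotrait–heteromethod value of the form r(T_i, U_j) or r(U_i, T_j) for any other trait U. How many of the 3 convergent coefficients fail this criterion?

2

Each convergent coefficient versus the relevant comparison correlations:
TA (methods 1·2): 0.83 vs {0.32, 0.64, 0.14, 0.12} → pass.
TB (methods 1·2): 0.42 vs {0.64, 0.32, 0.35, 0.16} → fail.
TC (methods 1·2): 0.34 vs {0.12, 0.14, 0.16, 0.35} → fail.
2 of 3 fail.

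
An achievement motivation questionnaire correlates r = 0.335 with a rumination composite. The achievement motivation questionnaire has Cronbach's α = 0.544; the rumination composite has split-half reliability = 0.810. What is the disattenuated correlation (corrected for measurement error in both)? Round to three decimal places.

r_true = r_obs / √(r_xx · r_yy) = 0.335 / √(0.544 × 0.810) = 0.335 / √0.440640 = 0.335 / 0.6638 ≈ 0.505.

0.505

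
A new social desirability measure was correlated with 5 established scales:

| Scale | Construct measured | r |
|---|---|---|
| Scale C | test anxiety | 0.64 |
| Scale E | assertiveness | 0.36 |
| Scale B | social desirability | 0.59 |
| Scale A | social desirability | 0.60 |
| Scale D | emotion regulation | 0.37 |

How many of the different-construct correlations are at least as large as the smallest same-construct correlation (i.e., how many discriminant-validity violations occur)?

1

Convergent (same construct = social desirability): Scale B, Scale A.
Smallest convergent = 0.59. Discriminant values: 0.64, 0.36, 0.37; count ≥ 0.59 → 1.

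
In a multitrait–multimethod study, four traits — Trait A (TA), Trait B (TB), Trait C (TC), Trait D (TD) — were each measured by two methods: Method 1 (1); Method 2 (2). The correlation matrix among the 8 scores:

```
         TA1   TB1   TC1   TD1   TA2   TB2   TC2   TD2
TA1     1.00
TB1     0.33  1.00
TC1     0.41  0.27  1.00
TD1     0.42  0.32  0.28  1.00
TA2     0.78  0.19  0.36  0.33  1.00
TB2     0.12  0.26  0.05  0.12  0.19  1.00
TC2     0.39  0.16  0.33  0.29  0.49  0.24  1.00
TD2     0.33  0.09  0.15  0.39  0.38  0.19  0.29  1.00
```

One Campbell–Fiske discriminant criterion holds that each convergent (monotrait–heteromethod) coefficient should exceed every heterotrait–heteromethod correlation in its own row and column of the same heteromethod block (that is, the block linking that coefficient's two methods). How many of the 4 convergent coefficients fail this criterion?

Convergent coefficients and their comparison sets:
TA (methods 1·2): 0.78 vs {0.12, 0.19, 0.39, 0.36, 0.33, 0.33} → pass.
TB (methods 1·2): 0.26 vs {0.19, 0.12, 0.16, 0.05, 0.09, 0.12} → pass.
TC (methods 1·2): 0.33 vs {0.36, 0.39, 0.05, 0.16, 0.15, 0.29} → fail.
TD (methods 1·2): 0.39 vs {0.33, 0.33, 0.12, 0.09, 0.29, 0.15} → pass.
1 of 4 fail.

1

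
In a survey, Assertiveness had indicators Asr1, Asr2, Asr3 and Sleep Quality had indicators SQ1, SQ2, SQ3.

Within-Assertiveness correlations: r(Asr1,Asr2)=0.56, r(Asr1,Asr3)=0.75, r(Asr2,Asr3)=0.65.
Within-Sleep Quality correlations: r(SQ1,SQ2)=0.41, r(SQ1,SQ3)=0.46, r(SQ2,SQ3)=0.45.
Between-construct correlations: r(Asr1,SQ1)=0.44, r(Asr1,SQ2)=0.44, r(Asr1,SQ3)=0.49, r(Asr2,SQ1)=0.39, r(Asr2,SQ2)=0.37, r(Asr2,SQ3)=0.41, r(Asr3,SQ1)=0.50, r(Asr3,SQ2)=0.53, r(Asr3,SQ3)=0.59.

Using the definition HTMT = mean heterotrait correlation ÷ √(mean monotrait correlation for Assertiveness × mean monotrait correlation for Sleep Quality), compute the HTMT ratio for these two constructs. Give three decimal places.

Mean between = 4.16/9 = 0.4622.
Mean within-Asr = 1.96/3 = 0.6533; mean within-SQ = 1.32/3 = 0.4400.
Geometric mean = √(0.6533 × 0.4400) = 0.5361.
HTMT = 0.4622 / 0.5361 = 0.862.

0.862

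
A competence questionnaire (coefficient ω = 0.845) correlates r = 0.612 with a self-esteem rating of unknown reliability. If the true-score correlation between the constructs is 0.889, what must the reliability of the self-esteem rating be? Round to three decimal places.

r_true = r_obs / √(r_xx · r_yy) ⇒ 0.889 = 0.612 / √(0.845 · r_yy).
√(0.845 · r_yy) = 0.612 / 0.889 = 0.6884; 0.845 · r_yy = 0.4739; r_yy = 0.4739 / 0.845 ≈ 0.561.

0.561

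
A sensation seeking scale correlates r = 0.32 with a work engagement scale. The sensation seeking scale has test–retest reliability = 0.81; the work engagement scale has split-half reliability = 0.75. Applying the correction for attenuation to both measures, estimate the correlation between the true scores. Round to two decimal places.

r_true = r_obs / √(r_xx · r_yy) = 0.32 / √(0.81 × 0.75) = 0.32 / √0.6075 = 0.32 / 0.7794 ≈ 0.41.

0.41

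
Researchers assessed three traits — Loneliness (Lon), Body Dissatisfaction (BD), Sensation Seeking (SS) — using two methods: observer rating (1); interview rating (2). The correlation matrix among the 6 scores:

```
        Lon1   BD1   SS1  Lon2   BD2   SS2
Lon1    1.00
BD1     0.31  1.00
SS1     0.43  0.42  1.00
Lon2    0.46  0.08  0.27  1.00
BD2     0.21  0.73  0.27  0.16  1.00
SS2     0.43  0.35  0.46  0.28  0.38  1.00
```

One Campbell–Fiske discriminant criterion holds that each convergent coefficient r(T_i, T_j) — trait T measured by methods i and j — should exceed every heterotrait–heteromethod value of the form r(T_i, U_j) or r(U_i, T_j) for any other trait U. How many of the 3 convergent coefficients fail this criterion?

Convergent coefficients and their comparison sets:
Lon (methods 1·2): 0.46 vs {0.21, 0.08, 0.43, 0.27} → pass.
BD (methods 1·2): 0.73 vs {0.08, 0.21, 0.35, 0.27} → pass.
SS (methods 1·2): 0.46 vs {0.27, 0.43, 0.27, 0.35} → pass.
0 of 3 fail.

0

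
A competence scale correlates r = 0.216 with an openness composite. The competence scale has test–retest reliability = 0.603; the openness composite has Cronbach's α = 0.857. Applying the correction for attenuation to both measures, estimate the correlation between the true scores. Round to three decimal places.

0.300

r_true = r_obs / √(r_xx · r_yy) = 0.216 / √(0.603 × 0.857) = 0.216 / √0.516771 = 0.216 / 0.7189 ≈ 0.300.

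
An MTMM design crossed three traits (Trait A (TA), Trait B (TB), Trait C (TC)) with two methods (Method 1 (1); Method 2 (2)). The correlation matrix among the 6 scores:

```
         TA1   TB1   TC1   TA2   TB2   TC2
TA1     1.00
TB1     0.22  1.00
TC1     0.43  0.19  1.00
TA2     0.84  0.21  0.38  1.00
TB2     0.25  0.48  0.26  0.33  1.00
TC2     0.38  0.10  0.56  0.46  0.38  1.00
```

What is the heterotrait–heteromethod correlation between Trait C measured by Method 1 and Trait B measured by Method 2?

0.26

Different traits and methods: r(TC1, TB2) = 0.26.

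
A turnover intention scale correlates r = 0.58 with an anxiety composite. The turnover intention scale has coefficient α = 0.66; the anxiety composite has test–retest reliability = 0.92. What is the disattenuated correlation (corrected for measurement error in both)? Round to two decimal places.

0.74

r_true = r_obs / √(r_xx · r_yy) = 0.58 / √(0.66 × 0.92) = 0.58 / √0.6072 = 0.58 / 0.7792 ≈ 0.74.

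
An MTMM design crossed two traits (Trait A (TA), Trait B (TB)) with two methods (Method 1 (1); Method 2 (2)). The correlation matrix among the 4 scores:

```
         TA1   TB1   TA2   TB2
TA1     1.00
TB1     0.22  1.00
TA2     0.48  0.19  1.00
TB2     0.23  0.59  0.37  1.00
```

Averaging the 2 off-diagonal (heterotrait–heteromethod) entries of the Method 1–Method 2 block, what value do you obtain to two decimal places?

0.21

HTHM values (method 1 × method 2): 0.23, 0.19; mean = 0.42/2 = 0.21.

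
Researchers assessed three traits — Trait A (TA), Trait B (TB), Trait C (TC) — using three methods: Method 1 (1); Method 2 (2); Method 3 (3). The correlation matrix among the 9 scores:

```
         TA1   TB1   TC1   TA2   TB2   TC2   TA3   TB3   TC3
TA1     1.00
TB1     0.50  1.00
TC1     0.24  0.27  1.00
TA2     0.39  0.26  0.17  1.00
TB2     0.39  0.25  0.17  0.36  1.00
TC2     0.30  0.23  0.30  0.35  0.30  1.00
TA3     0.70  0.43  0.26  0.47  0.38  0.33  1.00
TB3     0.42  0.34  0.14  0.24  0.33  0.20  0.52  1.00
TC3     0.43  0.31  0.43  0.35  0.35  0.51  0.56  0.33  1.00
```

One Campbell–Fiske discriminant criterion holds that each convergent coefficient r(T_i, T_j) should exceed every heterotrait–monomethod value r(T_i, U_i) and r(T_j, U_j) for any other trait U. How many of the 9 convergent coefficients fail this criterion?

8

Checking each validity diagonal entry against its comparison values:
TA (methods 1·2): 0.39 vs {0.50, 0.36, 0.24, 0.35} → fail.
TA (methods 1·3): 0.70 vs {0.50, 0.52, 0.24, 0.56} → pass.
TA (methods 2·3): 0.47 vs {0.36, 0.52, 0.35, 0.56} → fail.
TB (methods 1·2): 0.25 vs {0.50, 0.36, 0.27, 0.30} → fail.
TB (methods 1·3): 0.34 vs {0.50, 0.52, 0.27, 0.33} → fail.
TB (methods 2·3): 0.33 vs {0.36, 0.52, 0.30, 0.33} → fail.
TC (methods 1·2): 0.30 vs {0.24, 0.35, 0.27, 0.30} → fail.
TC (methods 1·3): 0.43 vs {0.24, 0.56, 0.27, 0.33} → fail.
TC (methods 2·3): 0.51 vs {0.35, 0.56, 0.30, 0.33} → fail.
8 of 9 fail.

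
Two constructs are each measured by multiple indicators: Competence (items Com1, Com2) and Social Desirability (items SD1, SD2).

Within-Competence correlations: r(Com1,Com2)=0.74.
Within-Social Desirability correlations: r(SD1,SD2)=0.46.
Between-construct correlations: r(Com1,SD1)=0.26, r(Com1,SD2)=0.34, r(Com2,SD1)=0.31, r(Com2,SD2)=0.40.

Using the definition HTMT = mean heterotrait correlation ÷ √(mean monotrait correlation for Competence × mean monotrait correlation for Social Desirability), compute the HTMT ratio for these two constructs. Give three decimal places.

0.561

Mean between = 1.31/4 = 0.3275.
Mean within-Com = 0.74/1 = 0.7400; mean within-SD = 0.46/1 = 0.4600.
Geometric mean = √(0.7400 × 0.4600) = 0.5834.
HTMT = 0.3275 / 0.5834 = 0.561.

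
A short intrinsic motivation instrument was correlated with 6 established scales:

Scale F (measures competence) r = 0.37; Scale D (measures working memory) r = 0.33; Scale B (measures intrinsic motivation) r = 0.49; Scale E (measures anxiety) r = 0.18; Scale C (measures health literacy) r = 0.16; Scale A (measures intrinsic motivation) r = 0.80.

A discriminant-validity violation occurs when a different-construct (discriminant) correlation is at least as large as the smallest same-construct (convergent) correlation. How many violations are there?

Convergent (same construct = intrinsic motivation): Scale B, Scale A.
Smallest convergent = 0.49. Discriminant values: 0.37, 0.33, 0.18, 0.16; count ≥ 0.49 → 0.

0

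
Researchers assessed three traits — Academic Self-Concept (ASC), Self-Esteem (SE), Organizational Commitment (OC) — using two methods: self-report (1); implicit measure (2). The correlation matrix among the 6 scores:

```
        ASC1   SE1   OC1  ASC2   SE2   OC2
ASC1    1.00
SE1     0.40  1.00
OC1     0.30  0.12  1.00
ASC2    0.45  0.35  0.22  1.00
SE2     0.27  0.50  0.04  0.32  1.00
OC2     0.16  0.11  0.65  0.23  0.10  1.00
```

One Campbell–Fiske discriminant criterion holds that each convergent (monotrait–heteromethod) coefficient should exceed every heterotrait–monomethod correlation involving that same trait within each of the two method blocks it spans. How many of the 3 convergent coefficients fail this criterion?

0

Convergent coefficients and their comparison sets:
ASC (methods 1·2): 0.45 vs {0.40, 0.32, 0.30, 0.23} → pass.
SE (methods 1·2): 0.50 vs {0.40, 0.32, 0.12, 0.10} → pass.
OC (methods 1·2): 0.65 vs {0.30, 0.23, 0.12, 0.10} → pass.
0 of 3 fail.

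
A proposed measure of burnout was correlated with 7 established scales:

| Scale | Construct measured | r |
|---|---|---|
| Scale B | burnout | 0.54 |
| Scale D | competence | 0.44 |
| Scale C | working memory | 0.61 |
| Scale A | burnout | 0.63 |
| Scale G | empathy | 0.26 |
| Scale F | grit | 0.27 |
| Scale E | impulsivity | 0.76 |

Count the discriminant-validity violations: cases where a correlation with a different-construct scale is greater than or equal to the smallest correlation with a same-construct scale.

Convergent (same construct = burnout): Scale B, Scale A.
Smallest convergent = 0.54. Discriminant values: 0.44, 0.61, 0.26, 0.27, 0.76; count ≥ 0.54 → 2.

2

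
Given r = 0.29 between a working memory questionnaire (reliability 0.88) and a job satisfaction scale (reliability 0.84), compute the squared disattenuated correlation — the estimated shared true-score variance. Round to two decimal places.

0.11

Disattenuated r = 0.29 / √(0.88 × 0.84) = 0.29 / 0.8598 = 0.3373.
Shared true-score variance = 0.3373² = 0.1138 ≈ 0.11.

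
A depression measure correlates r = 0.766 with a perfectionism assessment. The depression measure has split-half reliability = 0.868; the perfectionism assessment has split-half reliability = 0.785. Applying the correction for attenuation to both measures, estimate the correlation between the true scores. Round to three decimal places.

r_true = r_obs / √(r_xx · r_yy) = 0.766 / √(0.868 × 0.785) = 0.766 / √0.681380 = 0.766 / 0.8255 ≈ 0.928.

0.928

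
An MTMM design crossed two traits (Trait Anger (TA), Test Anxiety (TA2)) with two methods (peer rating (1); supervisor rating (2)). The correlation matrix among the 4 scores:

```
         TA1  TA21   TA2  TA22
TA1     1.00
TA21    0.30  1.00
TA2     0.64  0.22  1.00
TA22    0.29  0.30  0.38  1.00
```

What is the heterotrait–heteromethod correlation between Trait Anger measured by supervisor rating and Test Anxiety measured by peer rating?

Different traits and methods: r(TA2, TA21) = 0.22.

0.22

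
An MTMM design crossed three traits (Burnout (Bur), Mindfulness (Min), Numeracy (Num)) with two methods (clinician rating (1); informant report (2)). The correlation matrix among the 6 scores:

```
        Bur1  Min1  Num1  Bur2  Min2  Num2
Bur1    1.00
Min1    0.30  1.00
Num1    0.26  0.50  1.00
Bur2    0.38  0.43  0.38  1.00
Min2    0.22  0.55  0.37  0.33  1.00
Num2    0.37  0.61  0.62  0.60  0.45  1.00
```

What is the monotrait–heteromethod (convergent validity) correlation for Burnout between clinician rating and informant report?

0.38

Same trait (Bur), different methods: r(Bur1, Bur2) = 0.38.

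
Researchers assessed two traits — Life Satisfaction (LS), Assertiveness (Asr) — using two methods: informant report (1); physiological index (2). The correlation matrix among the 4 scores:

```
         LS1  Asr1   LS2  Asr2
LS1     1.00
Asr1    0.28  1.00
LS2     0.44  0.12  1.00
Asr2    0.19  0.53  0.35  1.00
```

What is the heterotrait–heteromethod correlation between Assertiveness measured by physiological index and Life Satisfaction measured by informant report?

Different traits and methods: r(Asr2, LS1) = 0.19.

0.19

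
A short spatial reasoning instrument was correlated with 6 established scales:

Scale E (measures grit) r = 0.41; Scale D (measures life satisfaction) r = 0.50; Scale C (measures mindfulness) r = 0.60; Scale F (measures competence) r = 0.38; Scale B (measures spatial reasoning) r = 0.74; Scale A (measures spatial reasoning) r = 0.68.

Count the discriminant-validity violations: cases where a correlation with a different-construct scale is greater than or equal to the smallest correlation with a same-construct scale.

0

Convergent (same construct = spatial reasoning): Scale B, Scale A.
Smallest convergent = 0.68. Discriminant values: 0.41, 0.50, 0.60, 0.38; count ≥ 0.68 → 0.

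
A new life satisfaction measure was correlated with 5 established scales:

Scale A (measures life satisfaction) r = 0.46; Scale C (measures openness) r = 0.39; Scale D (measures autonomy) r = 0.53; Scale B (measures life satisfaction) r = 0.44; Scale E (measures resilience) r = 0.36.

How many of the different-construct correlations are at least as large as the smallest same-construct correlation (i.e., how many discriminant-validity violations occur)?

Convergent (same construct = life satisfaction): Scale A, Scale B.
Smallest convergent = 0.44. Discriminant values: 0.39, 0.53, 0.36; count ≥ 0.44 → 1.

1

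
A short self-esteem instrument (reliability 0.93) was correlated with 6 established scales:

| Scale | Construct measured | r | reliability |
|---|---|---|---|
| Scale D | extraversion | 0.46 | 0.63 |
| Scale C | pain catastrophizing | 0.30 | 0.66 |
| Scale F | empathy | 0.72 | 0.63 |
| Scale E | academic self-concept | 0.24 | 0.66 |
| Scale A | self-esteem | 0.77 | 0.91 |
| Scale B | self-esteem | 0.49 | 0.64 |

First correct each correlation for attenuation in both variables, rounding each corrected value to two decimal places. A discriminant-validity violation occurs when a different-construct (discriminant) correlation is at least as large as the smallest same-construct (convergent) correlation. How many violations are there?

Disattenuated r (r / √(r_scale · r_new)):
  Scale D (disc): 0.46 / √(0.63·0.93) = 0.60
  Scale C (disc): 0.30 / √(0.66·0.93) = 0.38
  Scale F (disc): 0.72 / √(0.63·0.93) = 0.94
  Scale E (disc): 0.24 / √(0.66·0.93) = 0.31
  Scale A (conv): 0.77 / √(0.91·0.93) = 0.84
  Scale B (conv): 0.49 / √(0.64·0.93) = 0.64
Smallest convergent = 0.64. Discriminant values: 0.60, 0.38, 0.94, 0.31; count ≥ 0.64 → 1.

1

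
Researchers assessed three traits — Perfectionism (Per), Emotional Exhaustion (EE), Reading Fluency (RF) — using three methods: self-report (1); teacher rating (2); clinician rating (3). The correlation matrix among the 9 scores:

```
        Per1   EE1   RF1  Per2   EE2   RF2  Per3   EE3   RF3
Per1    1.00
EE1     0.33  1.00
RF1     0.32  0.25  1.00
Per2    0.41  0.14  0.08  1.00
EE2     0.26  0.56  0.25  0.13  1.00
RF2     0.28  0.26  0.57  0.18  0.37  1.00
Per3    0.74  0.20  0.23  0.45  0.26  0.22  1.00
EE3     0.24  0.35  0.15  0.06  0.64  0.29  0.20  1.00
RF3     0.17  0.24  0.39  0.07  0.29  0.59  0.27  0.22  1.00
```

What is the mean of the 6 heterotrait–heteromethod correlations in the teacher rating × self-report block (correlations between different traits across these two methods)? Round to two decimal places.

0.21

HTHM values (method 2 × method 1): 0.14, 0.08, 0.26, 0.25, 0.28, 0.26; mean = 1.27/6 = 0.21.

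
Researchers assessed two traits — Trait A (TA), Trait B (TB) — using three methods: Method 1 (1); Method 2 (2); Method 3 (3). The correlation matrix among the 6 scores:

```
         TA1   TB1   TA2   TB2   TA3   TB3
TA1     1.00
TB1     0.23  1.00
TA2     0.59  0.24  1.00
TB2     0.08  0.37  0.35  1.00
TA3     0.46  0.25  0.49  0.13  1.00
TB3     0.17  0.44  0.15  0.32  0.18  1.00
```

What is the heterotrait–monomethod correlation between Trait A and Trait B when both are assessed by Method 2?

Different traits, same method: r(TA2, TB2) = 0.35.

0.35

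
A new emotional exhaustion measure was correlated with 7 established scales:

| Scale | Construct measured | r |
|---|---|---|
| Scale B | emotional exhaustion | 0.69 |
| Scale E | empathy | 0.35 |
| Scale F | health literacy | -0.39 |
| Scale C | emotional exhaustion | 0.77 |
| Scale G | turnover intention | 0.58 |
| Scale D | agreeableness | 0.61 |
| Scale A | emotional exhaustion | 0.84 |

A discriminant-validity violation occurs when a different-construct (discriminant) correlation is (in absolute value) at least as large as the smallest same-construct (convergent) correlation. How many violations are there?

Convergent (same construct = emotional exhaustion): Scale B, Scale C, Scale A.
Smallest convergent = 0.69. Discriminant |r|: 0.35, 0.39, 0.58, 0.61; count ≥ 0.69 → 0.

0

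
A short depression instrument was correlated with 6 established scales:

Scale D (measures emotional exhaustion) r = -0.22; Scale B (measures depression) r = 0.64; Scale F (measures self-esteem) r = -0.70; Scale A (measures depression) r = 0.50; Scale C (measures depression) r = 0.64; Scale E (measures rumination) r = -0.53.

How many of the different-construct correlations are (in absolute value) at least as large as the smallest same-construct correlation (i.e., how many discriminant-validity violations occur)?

2

Convergent (same construct = depression): Scale B, Scale A, Scale C.
Smallest convergent = 0.50. Discriminant |r|: 0.22, 0.70, 0.53; count ≥ 0.50 → 2.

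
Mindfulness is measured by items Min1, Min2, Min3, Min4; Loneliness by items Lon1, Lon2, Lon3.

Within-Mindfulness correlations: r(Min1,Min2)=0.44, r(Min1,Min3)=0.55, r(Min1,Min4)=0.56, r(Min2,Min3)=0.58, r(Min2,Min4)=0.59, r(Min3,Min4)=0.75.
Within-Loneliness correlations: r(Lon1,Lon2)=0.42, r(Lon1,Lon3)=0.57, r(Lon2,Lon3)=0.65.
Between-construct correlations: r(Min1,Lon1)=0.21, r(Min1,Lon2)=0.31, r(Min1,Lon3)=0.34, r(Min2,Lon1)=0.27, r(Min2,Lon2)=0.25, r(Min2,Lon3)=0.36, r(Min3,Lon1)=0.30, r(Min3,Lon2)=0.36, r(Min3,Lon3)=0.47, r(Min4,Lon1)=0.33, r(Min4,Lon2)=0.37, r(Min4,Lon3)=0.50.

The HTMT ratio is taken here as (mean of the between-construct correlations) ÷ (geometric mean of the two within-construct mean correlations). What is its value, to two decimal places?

0.60

Mean between = 4.07/12 = 0.3392.
Mean within-Min = 3.47/6 = 0.5783; mean within-Lon = 1.64/3 = 0.5467.
Geometric mean = √(0.5783 × 0.5467) = 0.5623.
HTMT = 0.3392 / 0.5623 = 0.60.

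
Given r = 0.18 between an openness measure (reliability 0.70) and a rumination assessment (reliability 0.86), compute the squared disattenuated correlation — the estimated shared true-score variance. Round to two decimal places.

Disattenuated r = 0.18 / √(0.70 × 0.86) = 0.18 / 0.7759 = 0.2320.
Shared true-score variance = 0.2320² = 0.0538 ≈ 0.05.

0.05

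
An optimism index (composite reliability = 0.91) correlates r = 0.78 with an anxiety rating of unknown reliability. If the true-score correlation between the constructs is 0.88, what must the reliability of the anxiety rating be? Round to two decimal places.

0.86

r_true = r_obs / √(r_xx · r_yy) ⇒ 0.88 = 0.78 / √(0.91 · r_yy).
√(0.91 · r_yy) = 0.78 / 0.88 = 0.8864; 0.91 · r_yy = 0.7857; r_yy = 0.7857 / 0.91 ≈ 0.86.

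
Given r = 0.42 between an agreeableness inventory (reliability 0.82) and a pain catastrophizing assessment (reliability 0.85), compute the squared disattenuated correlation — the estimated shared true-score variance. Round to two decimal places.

0.25

Disattenuated r = 0.42 / √(0.82 × 0.85) = 0.42 / 0.8349 = 0.5031.
Shared true-score variance = 0.5031² = 0.2531 ≈ 0.25.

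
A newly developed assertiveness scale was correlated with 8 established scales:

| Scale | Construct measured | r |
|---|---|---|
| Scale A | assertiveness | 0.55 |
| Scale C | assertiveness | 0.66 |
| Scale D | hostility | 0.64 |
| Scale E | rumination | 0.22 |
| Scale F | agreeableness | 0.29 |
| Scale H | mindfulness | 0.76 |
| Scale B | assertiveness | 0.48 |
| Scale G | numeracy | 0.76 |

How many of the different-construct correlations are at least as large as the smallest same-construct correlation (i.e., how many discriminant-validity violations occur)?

3

Convergent (same construct = assertiveness): Scale A, Scale C, Scale B.
Smallest convergent = 0.48. Discriminant values: 0.64, 0.22, 0.29, 0.76, 0.76; count ≥ 0.48 → 3.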